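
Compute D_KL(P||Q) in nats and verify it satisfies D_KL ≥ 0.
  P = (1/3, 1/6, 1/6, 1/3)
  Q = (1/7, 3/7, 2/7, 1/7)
0.3176 nats

KL divergence satisfies the Gibbs inequality: D_KL(P||Q) ≥ 0 for all distributions P, Q.

D_KL(P||Q) = Σ p(x) log(p(x)/q(x))
Term by term:
  x=0: 1/3 × log_e[(1/3)/(1/7)] = 0.2824
  x=1: 1/6 × log_e[(1/6)/(3/7)] = -0.1574
  x=2: 1/6 × log_e[(1/6)/(2/7)] = -0.0898
  x=3: 1/3 × log_e[(1/3)/(1/7)] = 0.2824
D_KL(P||Q) = 0.3176 nats

D_KL(P||Q) = 0.3176 ≥ 0 ✓

This non-negativity is a fundamental property: relative entropy cannot be negative because it measures how different Q is from P.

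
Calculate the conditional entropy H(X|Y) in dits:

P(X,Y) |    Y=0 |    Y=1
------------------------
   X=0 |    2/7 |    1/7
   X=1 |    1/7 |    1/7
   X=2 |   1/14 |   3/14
0.4418 dits

Using the chain rule: H(X|Y) = H(X,Y) - H(Y)

First, compute H(X,Y) = 0.7429 dits

Marginal P(Y) = (1/2, 1/2)
H(Y) = 0.3010 dits

H(X|Y) = H(X,Y) - H(Y) = 0.7429 - 0.3010 = 0.4418 dits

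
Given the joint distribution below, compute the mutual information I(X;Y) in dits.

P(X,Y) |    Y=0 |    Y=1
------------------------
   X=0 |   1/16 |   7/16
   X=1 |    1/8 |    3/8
0.0057 dits

Mutual information: I(X;Y) = H(X) + H(Y) - H(X,Y)

Marginals:
P(X) = (1/2, 1/2), H(X) = 0.3010 dits
P(Y) = (3/16, 13/16), H(Y) = 0.2096 dits

Joint entropy: H(X,Y) = 0.5050 dits

I(X;Y) = 0.3010 + 0.2096 - 0.5050 = 0.0057 dits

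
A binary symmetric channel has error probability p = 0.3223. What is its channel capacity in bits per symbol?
0.0931 bits

For a binary symmetric channel (BSC) with error probability p:
Capacity C = 1 - H(p) bits per symbol

where H(p) = -p log₂(p) - (1-p) log₂(1-p) is the binary entropy function.

H(0.3223) = 0.9069 bits
C = 1 - 0.9069 = 0.0931 bits per symbol

This means we can reliably transmit up to 0.0931 bits of information per channel use.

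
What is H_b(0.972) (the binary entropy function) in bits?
0.1843 bits

The binary entropy function is:
H(p) = -p log(p) - (1-p) log(1-p)

H(0.972) = -0.972 × log_2(0.972) - 0.028 × log_2(0.028)
H(0.972) = 0.1843 bits

Note: Binary entropy is maximized at p=0.5 (H=1 bit) and minimized at p=0 or p=1 (H=0).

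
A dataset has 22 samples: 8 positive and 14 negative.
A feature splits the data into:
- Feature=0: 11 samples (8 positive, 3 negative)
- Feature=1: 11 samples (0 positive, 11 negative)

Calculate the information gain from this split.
0.5230 bits

Information Gain = H(Y) - H(Y|Feature)

Before split:
P(positive) = 8/22 = 0.3636
H(Y) = 0.9457 bits

After split:
Feature=0: H = 0.8454 bits (weight = 11/22)
Feature=1: H = 0.0000 bits (weight = 11/22)
H(Y|Feature) = (11/22)×0.8454 + (11/22)×0.0000 = 0.4227 bits

Information Gain = 0.9457 - 0.4227 = 0.5230 bits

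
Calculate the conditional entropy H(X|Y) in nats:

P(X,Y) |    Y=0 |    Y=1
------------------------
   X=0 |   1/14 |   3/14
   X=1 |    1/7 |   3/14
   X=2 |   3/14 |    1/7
1.0519 nats

Using the chain rule: H(X|Y) = H(X,Y) - H(Y)

First, compute H(X,Y) = 1.7348 nats

Marginal P(Y) = (3/7, 4/7)
H(Y) = 0.6829 nats

H(X|Y) = H(X,Y) - H(Y) = 1.7348 - 0.6829 = 1.0519 nats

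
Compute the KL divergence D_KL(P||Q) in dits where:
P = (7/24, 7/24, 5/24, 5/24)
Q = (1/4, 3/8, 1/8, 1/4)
0.0174 dits

KL divergence: D_KL(P||Q) = Σ p(x) log(p(x)/q(x))

Computing term by term:
  x=0: 7/24 × log_10[(7/24)/(1/4)] = 7/24 × 0.0669 = 0.0195
  x=1: 7/24 × log_10[(7/24)/(3/8)] = 7/24 × -0.1091 = -0.0318
  x=2: 5/24 × log_10[(5/24)/(1/8)] = 5/24 × 0.2218 = 0.0462
  x=3: 5/24 × log_10[(5/24)/(1/4)] = 5/24 × -0.0792 = -0.0165

D_KL(P||Q) = 0.0174 dits

Note: KL divergence is always non-negative and equals 0 iff P = Q.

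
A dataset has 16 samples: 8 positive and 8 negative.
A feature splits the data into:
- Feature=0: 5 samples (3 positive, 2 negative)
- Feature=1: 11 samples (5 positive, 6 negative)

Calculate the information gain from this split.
0.0132 bits

Information Gain = H(Y) - H(Y|Feature)

Before split:
P(positive) = 8/16 = 0.5000
H(Y) = 1.0000 bits

After split:
Feature=0: H = 0.9710 bits (weight = 5/16)
Feature=1: H = 0.9940 bits (weight = 11/16)
H(Y|Feature) = (5/16)×0.9710 + (11/16)×0.9940 = 0.9868 bits

Information Gain = 1.0000 - 0.9868 = 0.0132 bits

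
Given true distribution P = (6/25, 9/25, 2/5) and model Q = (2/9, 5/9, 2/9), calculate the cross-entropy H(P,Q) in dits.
0.5100 dits

Cross-entropy: H(P,Q) = -Σ p(x) log q(x)

Alternatively: H(P,Q) = H(P) + D_KL(P||Q)
H(P) = 0.4677 dits
D_KL(P||Q) = 0.0423 dits

H(P,Q) = 0.4677 + 0.0423 = 0.5100 dits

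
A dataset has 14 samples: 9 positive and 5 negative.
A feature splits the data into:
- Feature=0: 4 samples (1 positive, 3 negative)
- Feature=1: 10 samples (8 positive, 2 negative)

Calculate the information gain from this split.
0.1928 bits

Information Gain = H(Y) - H(Y|Feature)

Before split:
P(positive) = 9/14 = 0.6429
H(Y) = 0.9403 bits

After split:
Feature=0: H = 0.8113 bits (weight = 4/14)
Feature=1: H = 0.7219 bits (weight = 10/14)
H(Y|Feature) = (4/14)×0.8113 + (10/14)×0.7219 = 0.7475 bits

Information Gain = 0.9403 - 0.7475 = 0.1928 bits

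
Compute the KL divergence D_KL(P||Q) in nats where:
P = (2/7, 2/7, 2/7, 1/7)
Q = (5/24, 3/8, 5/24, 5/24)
0.0489 nats

KL divergence: D_KL(P||Q) = Σ p(x) log(p(x)/q(x))

Computing term by term:
  x=0: 2/7 × log_e[(2/7)/(5/24)] = 2/7 × 0.3159 = 0.0902
  x=1: 2/7 × log_e[(2/7)/(3/8)] = 2/7 × -0.2719 = -0.0777
  x=2: 2/7 × log_e[(2/7)/(5/24)] = 2/7 × 0.3159 = 0.0902
  x=3: 1/7 × log_e[(1/7)/(5/24)] = 1/7 × -0.3773 = -0.0539

D_KL(P||Q) = 0.0489 nats

Note: KL divergence is always non-negative and equals 0 iff P = Q.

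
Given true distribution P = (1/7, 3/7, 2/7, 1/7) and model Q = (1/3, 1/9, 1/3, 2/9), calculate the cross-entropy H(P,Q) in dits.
0.7068 dits

Cross-entropy: H(P,Q) = -Σ p(x) log q(x)

Alternatively: H(P,Q) = H(P) + D_KL(P||Q)
H(P) = 0.5546 dits
D_KL(P||Q) = 0.1521 dits

H(P,Q) = 0.5546 + 0.1521 = 0.7068 dits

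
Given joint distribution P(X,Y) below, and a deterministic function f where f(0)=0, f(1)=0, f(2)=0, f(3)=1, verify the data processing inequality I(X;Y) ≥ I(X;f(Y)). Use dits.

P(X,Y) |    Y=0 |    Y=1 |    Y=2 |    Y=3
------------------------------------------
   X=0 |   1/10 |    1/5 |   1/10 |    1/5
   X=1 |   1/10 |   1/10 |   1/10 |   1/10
I(X;Y) = 0.0060, I(X;f(Y)) = 0.0017, inequality holds: 0.0060 ≥ 0.0017

Data Processing Inequality: For any Markov chain X → Y → Z, we have I(X;Y) ≥ I(X;Z).

Here Z = f(Y) is a deterministic function of Y, forming X → Y → Z.

Original I(X;Y) = 0.0060 dits

After applying f:
P(X,Z) where Z=f(Y):
- P(X,Z=0) = P(X,Y=0) + P(X,Y=1) + P(X,Y=2)
- P(X,Z=1) = P(X,Y=3)

I(X;Z) = I(X;f(Y)) = 0.0017 dits

Verification: 0.0060 ≥ 0.0017 ✓

Information cannot be created by processing; the function f can only lose information about X.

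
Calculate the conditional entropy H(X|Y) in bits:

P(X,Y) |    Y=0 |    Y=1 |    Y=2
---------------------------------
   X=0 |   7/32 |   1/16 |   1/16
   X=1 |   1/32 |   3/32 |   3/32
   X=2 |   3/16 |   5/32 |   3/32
1.4215 bits

Using the chain rule: H(X|Y) = H(X,Y) - H(Y)

First, compute H(X,Y) = 2.9676 bits

Marginal P(Y) = (7/16, 5/16, 1/4)
H(Y) = 1.5462 bits

H(X|Y) = H(X,Y) - H(Y) = 2.9676 - 1.5462 = 1.4215 bits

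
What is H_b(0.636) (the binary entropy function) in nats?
0.6557 nats

The binary entropy function is:
H(p) = -p log(p) - (1-p) log(1-p)

H(0.636) = -0.636 × log_e(0.636) - 0.364 × log_e(0.364)
H(0.636) = 0.6557 nats

Note: Binary entropy is maximized at p=0.5 (H=1 bit) and minimized at p=0 or p=1 (H=0).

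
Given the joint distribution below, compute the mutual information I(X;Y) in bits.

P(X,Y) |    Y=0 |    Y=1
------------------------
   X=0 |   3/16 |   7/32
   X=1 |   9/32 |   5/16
0.0001 bits

Mutual information: I(X;Y) = H(X) + H(Y) - H(X,Y)

Marginals:
P(X) = (13/32, 19/32), H(X) = 0.9745 bits
P(Y) = (15/32, 17/32), H(Y) = 0.9972 bits

Joint entropy: H(X,Y) = 1.9716 bits

I(X;Y) = 0.9745 + 0.9972 - 1.9716 = 0.0001 bits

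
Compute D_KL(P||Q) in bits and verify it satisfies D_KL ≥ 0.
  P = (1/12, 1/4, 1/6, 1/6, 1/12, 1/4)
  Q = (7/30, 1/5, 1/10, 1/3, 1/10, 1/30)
0.6177 bits

KL divergence satisfies the Gibbs inequality: D_KL(P||Q) ≥ 0 for all distributions P, Q.

D_KL(P||Q) = Σ p(x) log(p(x)/q(x))
Term by term:
  x=0: 1/12 × log_2[(1/12)/(7/30)] = -0.1238
  x=1: 1/4 × log_2[(1/4)/(1/5)] = 0.0805
  x=2: 1/6 × log_2[(1/6)/(1/10)] = 0.1228
  x=3: 1/6 × log_2[(1/6)/(1/3)] = -0.1667
  x=4: 1/12 × log_2[(1/12)/(1/10)] = -0.0219
  x=5: 1/4 × log_2[(1/4)/(1/30)] = 0.7267
D_KL(P||Q) = 0.6177 bits

D_KL(P||Q) = 0.6177 ≥ 0 ✓

This non-negativity is a fundamental property: relative entropy cannot be negative because it measures how different Q is from P.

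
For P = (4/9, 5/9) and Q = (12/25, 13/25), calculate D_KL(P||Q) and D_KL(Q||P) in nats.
D_KL(P||Q) = 0.0025, D_KL(Q||P) = 0.0025

KL divergence is not symmetric: D_KL(P||Q) ≠ D_KL(Q||P) in general.

D_KL(P||Q) = 0.0025 nats
D_KL(Q||P) = 0.0025 nats

In this case they happen to be equal (to 4 decimal places).

This asymmetry is why KL divergence is not a true distance metric.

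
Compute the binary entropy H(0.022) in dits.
0.0459 dits

The binary entropy function is:
H(p) = -p log(p) - (1-p) log(1-p)

H(0.022) = -0.022 × log_10(0.022) - 0.978 × log_10(0.978)
H(0.022) = 0.0459 dits

Note: Binary entropy is maximized at p=0.5 (H=1 bit) and minimized at p=0 or p=1 (H=0).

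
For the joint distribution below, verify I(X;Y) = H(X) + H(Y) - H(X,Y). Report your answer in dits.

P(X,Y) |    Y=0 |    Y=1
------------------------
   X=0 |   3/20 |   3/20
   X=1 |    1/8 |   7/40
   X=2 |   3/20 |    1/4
I(X;Y) = 0.0024 dits

Mutual information has multiple equivalent forms:
- I(X;Y) = H(X) - H(X|Y)
- I(X;Y) = H(Y) - H(Y|X)
- I(X;Y) = H(X) + H(Y) - H(X,Y)

Computing all quantities:
H(X) = 0.4729, H(Y) = 0.2961, H(X,Y) = 0.7666
H(X|Y) = 0.4705, H(Y|X) = 0.2937

Verification:
H(X) - H(X|Y) = 0.4729 - 0.4705 = 0.0024
H(Y) - H(Y|X) = 0.2961 - 0.2937 = 0.0024
H(X) + H(Y) - H(X,Y) = 0.4729 + 0.2961 - 0.7666 = 0.0024

All forms give I(X;Y) = 0.0024 dits. ✓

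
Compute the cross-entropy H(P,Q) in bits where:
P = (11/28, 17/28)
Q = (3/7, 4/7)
0.9704 bits

Cross-entropy: H(P,Q) = -Σ p(x) log q(x)

Alternatively: H(P,Q) = H(P) + D_KL(P||Q)
H(P) = 0.9666 bits
D_KL(P||Q) = 0.0038 bits

H(P,Q) = 0.9666 + 0.0038 = 0.9704 bits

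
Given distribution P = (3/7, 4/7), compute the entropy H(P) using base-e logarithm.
0.6829 nats

Shannon entropy is H(X) = -Σ p(x) log p(x).

For P = (3/7, 4/7):
H = -3/7 × log_e(3/7) -4/7 × log_e(4/7)
H = 0.6829 nats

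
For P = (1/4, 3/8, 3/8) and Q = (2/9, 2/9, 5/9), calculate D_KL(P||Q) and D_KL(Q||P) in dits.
D_KL(P||Q) = 0.0340, D_KL(Q||P) = 0.0330

KL divergence is not symmetric: D_KL(P||Q) ≠ D_KL(Q||P) in general.

D_KL(P||Q) = 0.0340 dits
D_KL(Q||P) = 0.0330 dits

No, they are not equal!

This asymmetry is why KL divergence is not a true distance metric.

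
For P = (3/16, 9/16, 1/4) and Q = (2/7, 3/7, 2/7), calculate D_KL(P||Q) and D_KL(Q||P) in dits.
D_KL(P||Q) = 0.0176, D_KL(Q||P) = 0.0182

KL divergence is not symmetric: D_KL(P||Q) ≠ D_KL(Q||P) in general.

D_KL(P||Q) = 0.0176 dits
D_KL(Q||P) = 0.0182 dits

No, they are not equal!

This asymmetry is why KL divergence is not a true distance metric.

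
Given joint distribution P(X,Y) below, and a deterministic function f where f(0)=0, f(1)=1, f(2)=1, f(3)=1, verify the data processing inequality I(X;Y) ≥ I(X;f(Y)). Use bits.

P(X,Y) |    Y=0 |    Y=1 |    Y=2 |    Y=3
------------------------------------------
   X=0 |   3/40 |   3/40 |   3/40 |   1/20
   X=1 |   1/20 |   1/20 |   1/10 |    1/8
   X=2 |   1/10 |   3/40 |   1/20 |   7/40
I(X;Y) = 0.0659, I(X;f(Y)) = 0.0109, inequality holds: 0.0659 ≥ 0.0109

Data Processing Inequality: For any Markov chain X → Y → Z, we have I(X;Y) ≥ I(X;Z).

Here Z = f(Y) is a deterministic function of Y, forming X → Y → Z.

Original I(X;Y) = 0.0659 bits

After applying f:
P(X,Z) where Z=f(Y):
- P(X,Z=0) = P(X,Y=0)
- P(X,Z=1) = P(X,Y=1) + P(X,Y=2) + P(X,Y=3)

I(X;Z) = I(X;f(Y)) = 0.0109 bits

Verification: 0.0659 ≥ 0.0109 ✓

Information cannot be created by processing; the function f can only lose information about X.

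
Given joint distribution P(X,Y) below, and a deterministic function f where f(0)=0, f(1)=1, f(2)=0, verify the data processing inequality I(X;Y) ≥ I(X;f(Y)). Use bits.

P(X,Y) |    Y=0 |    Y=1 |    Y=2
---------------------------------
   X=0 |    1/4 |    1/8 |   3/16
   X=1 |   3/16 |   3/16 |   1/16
I(X;Y) = 0.0514, I(X;f(Y)) = 0.0351, inequality holds: 0.0514 ≥ 0.0351

Data Processing Inequality: For any Markov chain X → Y → Z, we have I(X;Y) ≥ I(X;Z).

Here Z = f(Y) is a deterministic function of Y, forming X → Y → Z.

Original I(X;Y) = 0.0514 bits

After applying f:
P(X,Z) where Z=f(Y):
- P(X,Z=0) = P(X,Y=0) + P(X,Y=2)
- P(X,Z=1) = P(X,Y=1)

I(X;Z) = I(X;f(Y)) = 0.0351 bits

Verification: 0.0514 ≥ 0.0351 ✓

Information cannot be created by processing; the function f can only lose information about X.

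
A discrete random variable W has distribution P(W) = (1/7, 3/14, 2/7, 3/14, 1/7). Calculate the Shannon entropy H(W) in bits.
2.2709 bits

Shannon entropy is H(X) = -Σ p(x) log p(x).

For P = (1/7, 3/14, 2/7, 3/14, 1/7):
H = -1/7 × log_2(1/7) -3/14 × log_2(3/14) -2/7 × log_2(2/7) -3/14 × log_2(3/14) -1/7 × log_2(1/7)
H = 2.2709 bits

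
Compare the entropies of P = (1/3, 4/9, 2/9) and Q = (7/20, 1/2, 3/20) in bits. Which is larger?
P

Computing entropies in bits:
H(P) = 1.5305
H(Q) = 1.4406

Distribution P has higher entropy.

Intuition: The distribution closer to uniform (more spread out) has higher entropy.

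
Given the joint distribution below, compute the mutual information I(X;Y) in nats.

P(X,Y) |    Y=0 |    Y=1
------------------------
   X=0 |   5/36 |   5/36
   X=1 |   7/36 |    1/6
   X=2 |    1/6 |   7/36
0.0021 nats

Mutual information: I(X;Y) = H(X) + H(Y) - H(X,Y)

Marginals:
P(X) = (5/18, 13/36, 13/36), H(X) = 1.0914 nats
P(Y) = (1/2, 1/2), H(Y) = 0.6931 nats

Joint entropy: H(X,Y) = 1.7825 nats

I(X;Y) = 1.0914 + 0.6931 - 1.7825 = 0.0021 nats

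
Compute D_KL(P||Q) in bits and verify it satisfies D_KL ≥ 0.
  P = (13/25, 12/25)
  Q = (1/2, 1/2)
0.0012 bits

KL divergence satisfies the Gibbs inequality: D_KL(P||Q) ≥ 0 for all distributions P, Q.

D_KL(P||Q) = Σ p(x) log(p(x)/q(x))
Term by term:
  x=0: 13/25 × log_2[(13/25)/(1/2)] = 0.0294
  x=1: 12/25 × log_2[(12/25)/(1/2)] = -0.0283
D_KL(P||Q) = 0.0012 bits

D_KL(P||Q) = 0.0012 ≥ 0 ✓

This non-negativity is a fundamental property: relative entropy cannot be negative because it measures how different Q is from P.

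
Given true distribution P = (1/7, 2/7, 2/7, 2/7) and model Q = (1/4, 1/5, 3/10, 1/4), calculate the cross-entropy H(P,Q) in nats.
1.3980 nats

Cross-entropy: H(P,Q) = -Σ p(x) log q(x)

Alternatively: H(P,Q) = H(P) + D_KL(P||Q)
H(P) = 1.3518 nats
D_KL(P||Q) = 0.0462 nats

H(P,Q) = 1.3518 + 0.0462 = 1.3980 nats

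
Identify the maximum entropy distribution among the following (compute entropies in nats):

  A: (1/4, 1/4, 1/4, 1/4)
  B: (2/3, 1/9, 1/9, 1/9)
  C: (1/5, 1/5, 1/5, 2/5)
A

For a discrete distribution over n outcomes, entropy is maximized by the uniform distribution.

Computing entropies:
H(A) = 1.3863 nats
H(B) = 1.0027 nats
H(C) = 1.3322 nats

The uniform distribution (where all probabilities equal 1/4) achieves the maximum entropy of log_e(4) = 1.3863 nats.

Distribution A has the highest entropy.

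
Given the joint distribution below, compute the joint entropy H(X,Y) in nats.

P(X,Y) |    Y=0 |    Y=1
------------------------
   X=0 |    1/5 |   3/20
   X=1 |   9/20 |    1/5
1.2877 nats

Joint entropy is H(X,Y) = -Σ_{x,y} p(x,y) log p(x,y).

Summing over all non-zero entries:
H(X,Y) = -[1/5·log_e(1/5) + 3/20·log_e(3/20) + 9/20·log_e(9/20) + 1/5·log_e(1/5)]
H(X,Y) = 1.2877 nats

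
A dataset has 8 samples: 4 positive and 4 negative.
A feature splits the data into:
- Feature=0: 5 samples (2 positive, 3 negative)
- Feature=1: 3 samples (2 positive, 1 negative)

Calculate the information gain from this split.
0.0488 bits

Information Gain = H(Y) - H(Y|Feature)

Before split:
P(positive) = 4/8 = 0.5000
H(Y) = 1.0000 bits

After split:
Feature=0: H = 0.9710 bits (weight = 5/8)
Feature=1: H = 0.9183 bits (weight = 3/8)
H(Y|Feature) = (5/8)×0.9710 + (3/8)×0.9183 = 0.9512 bits

Information Gain = 1.0000 - 0.9512 = 0.0488 bits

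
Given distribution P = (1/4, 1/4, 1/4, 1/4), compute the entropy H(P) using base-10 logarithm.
0.6021 dits

Shannon entropy is H(X) = -Σ p(x) log p(x).

For P = (1/4, 1/4, 1/4, 1/4):
H = -1/4 × log_10(1/4) -1/4 × log_10(1/4) -1/4 × log_10(1/4) -1/4 × log_10(1/4)
H = 0.6021 dits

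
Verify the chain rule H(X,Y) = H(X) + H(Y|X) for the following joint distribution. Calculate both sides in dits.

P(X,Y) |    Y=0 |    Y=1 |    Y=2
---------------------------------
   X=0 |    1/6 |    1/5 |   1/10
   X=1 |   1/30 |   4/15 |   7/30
H(X,Y) = 0.7193, H(X) = 0.3001, H(Y|X) = 0.4192 (all in dits)

Chain rule: H(X,Y) = H(X) + H(Y|X)

Left side — joint entropy directly:
H(X,Y) = -Σ p(x,y) log p(x,y) = 0.7193 dits

Right side — compute H(Y|X) from the conditional distributions:
P(X) = (7/15, 8/15), so H(X) = 0.3001 dits
H(Y|X) = Σ_x P(X=x) · H(Y|X=x):
  P(Y|X=0) = (5/14, 3/7, 3/14), H(Y|X=0) = 0.4608, weight P(X=0) = 7/15
  P(Y|X=1) = (1/16, 1/2, 7/16), H(Y|X=1) = 0.3828, weight P(X=1) = 8/15
H(Y|X) = 0.4192 dits

H(X) + H(Y|X) = 0.3001 + 0.4192 = 0.7193 dits

Both sides equal 0.7193 dits. ✓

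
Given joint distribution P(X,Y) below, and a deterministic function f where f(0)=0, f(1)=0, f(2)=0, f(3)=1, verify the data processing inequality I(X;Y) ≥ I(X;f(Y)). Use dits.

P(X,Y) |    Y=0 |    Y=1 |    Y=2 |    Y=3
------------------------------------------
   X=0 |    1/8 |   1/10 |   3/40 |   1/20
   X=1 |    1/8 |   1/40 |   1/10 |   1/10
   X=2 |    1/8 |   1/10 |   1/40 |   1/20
I(X;Y) = 0.0279, I(X;f(Y)) = 0.0053, inequality holds: 0.0279 ≥ 0.0053

Data Processing Inequality: For any Markov chain X → Y → Z, we have I(X;Y) ≥ I(X;Z).

Here Z = f(Y) is a deterministic function of Y, forming X → Y → Z.

Original I(X;Y) = 0.0279 dits

After applying f:
P(X,Z) where Z=f(Y):
- P(X,Z=0) = P(X,Y=0) + P(X,Y=1) + P(X,Y=2)
- P(X,Z=1) = P(X,Y=3)

I(X;Z) = I(X;f(Y)) = 0.0053 dits

Verification: 0.0279 ≥ 0.0053 ✓

Information cannot be created by processing; the function f can only lose information about X.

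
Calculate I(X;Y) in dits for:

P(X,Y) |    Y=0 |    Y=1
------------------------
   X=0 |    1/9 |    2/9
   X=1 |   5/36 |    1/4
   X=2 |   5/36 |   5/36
0.0044 dits

Mutual information: I(X;Y) = H(X) + H(Y) - H(X,Y)

Marginals:
P(X) = (1/3, 7/18, 5/18), H(X) = 0.4731 dits
P(Y) = (7/18, 11/18), H(Y) = 0.2902 dits

Joint entropy: H(X,Y) = 0.7589 dits

I(X;Y) = 0.4731 + 0.2902 - 0.7589 = 0.0044 dits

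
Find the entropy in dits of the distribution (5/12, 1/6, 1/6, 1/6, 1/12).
0.6374 dits

Shannon entropy is H(X) = -Σ p(x) log p(x).

For P = (5/12, 1/6, 1/6, 1/6, 1/12):
H = -5/12 × log_10(5/12) -1/6 × log_10(1/6) -1/6 × log_10(1/6) -1/6 × log_10(1/6) -1/12 × log_10(1/12)
H = 0.6374 dits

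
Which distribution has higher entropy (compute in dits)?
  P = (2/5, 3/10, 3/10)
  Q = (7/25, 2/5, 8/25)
P

Computing entropies in dits:
H(P) = 0.4729
H(Q) = 0.4723

Distribution P has higher entropy.

Intuition: The distribution closer to uniform (more spread out) has higher entropy.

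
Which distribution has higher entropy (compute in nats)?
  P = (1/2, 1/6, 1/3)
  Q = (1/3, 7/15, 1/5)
Q

Computing entropies in nats:
H(P) = 1.0114
H(Q) = 1.0438

Distribution Q has higher entropy.

Intuition: The distribution closer to uniform (more spread out) has higher entropy.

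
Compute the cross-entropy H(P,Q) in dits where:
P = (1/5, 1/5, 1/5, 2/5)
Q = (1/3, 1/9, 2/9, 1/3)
0.6078 dits

Cross-entropy: H(P,Q) = -Σ p(x) log q(x)

Alternatively: H(P,Q) = H(P) + D_KL(P||Q)
H(P) = 0.5786 dits
D_KL(P||Q) = 0.0292 dits

H(P,Q) = 0.5786 + 0.0292 = 0.6078 dits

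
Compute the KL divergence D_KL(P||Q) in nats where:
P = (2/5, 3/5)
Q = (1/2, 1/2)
0.0201 nats

KL divergence: D_KL(P||Q) = Σ p(x) log(p(x)/q(x))

Computing term by term:
  x=0: 2/5 × log_e[(2/5)/(1/2)] = 2/5 × -0.2231 = -0.0893
  x=1: 3/5 × log_e[(3/5)/(1/2)] = 3/5 × 0.1823 = 0.1094

D_KL(P||Q) = 0.0201 nats

Note: KL divergence is always non-negative and equals 0 iff P = Q.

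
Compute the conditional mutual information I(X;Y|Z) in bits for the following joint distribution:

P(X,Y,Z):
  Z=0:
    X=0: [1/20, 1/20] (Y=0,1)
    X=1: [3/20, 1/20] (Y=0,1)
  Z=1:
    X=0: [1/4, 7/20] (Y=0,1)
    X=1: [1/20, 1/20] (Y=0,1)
0.0150 bits

Conditional mutual information: I(X;Y|Z) = H(X|Z) + H(Y|Z) - H(X,Y|Z)

H(Z) = 0.8813
H(X,Z) = 1.5710 → H(X|Z) = 0.6897
H(Y,Z) = 1.8464 → H(Y|Z) = 0.9651
H(X,Y,Z) = 2.5211 → H(X,Y|Z) = 1.6398

I(X;Y|Z) = 0.6897 + 0.9651 - 1.6398 = 0.0150 bits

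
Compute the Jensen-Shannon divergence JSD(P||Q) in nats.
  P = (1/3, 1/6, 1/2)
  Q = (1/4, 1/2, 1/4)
0.0678 nats

Jensen-Shannon divergence is:
JSD(P||Q) = 0.5 × D_KL(P||M) + 0.5 × D_KL(Q||M)
where M = 0.5 × (P + Q) is the mixture distribution.

M = 0.5 × (1/3, 1/6, 1/2) + 0.5 × (1/4, 1/2, 1/4) = (7/24, 1/3, 3/8)

D_KL(P||M) = 0.0728 nats
D_KL(Q||M) = 0.0628 nats

JSD(P||Q) = 0.5 × 0.0728 + 0.5 × 0.0628 = 0.0678 nats

Unlike KL divergence, JSD is symmetric and bounded: 0 ≤ JSD ≤ log(2).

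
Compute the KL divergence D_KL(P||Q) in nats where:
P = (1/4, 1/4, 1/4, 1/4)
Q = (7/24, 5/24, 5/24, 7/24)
0.0141 nats

KL divergence: D_KL(P||Q) = Σ p(x) log(p(x)/q(x))

Computing term by term:
  x=0: 1/4 × log_e[(1/4)/(7/24)] = 1/4 × -0.1542 = -0.0385
  x=1: 1/4 × log_e[(1/4)/(5/24)] = 1/4 × 0.1823 = 0.0456
  x=2: 1/4 × log_e[(1/4)/(5/24)] = 1/4 × 0.1823 = 0.0456
  x=3: 1/4 × log_e[(1/4)/(7/24)] = 1/4 × -0.1542 = -0.0385

D_KL(P||Q) = 0.0141 nats

Note: KL divergence is always non-negative and equals 0 iff P = Q.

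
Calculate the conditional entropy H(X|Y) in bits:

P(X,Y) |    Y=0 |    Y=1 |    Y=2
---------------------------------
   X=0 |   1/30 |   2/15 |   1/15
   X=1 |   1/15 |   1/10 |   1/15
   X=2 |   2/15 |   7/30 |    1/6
1.4489 bits

Using the chain rule: H(X|Y) = H(X,Y) - H(Y)

First, compute H(X,Y) = 2.9730 bits

Marginal P(Y) = (7/30, 7/15, 3/10)
H(Y) = 1.5241 bits

H(X|Y) = H(X,Y) - H(Y) = 2.9730 - 1.5241 = 1.4489 bits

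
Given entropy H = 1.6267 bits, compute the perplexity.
3.0881

Perplexity is 2^H (or exp(H) for natural log).

H = 1.6267 bits
Perplexity = 2^1.6267 = 3.0881

Interpretation: The model's uncertainty is equivalent to choosing uniformly among 3.1 options.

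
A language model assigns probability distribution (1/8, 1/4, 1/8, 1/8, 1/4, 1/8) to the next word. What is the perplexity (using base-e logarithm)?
5.6569

Perplexity is e^H (or exp(H) for natural log).

First, H = -Σ p log p = 1.7329 nats
Perplexity = e^1.7329 = 5.6569

Interpretation: The model's uncertainty is equivalent to choosing uniformly among 5.7 options.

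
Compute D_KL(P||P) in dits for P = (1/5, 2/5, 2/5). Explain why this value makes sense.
0.0000 dits

KL divergence satisfies the Gibbs inequality: D_KL(P||Q) ≥ 0 for all distributions P, Q.

D_KL(P||Q) = Σ p(x) log(p(x)/q(x))
Each term is p(x) × log_10(p(x)/p(x)) = p(x) × log_10(1) = 0, so the sum is 0.
D_KL(P||Q) = 0.0000 dits

When P = Q, the KL divergence is exactly 0, as there is no 'divergence' between identical distributions.

This non-negativity is a fundamental property: relative entropy cannot be negative because it measures how different Q is from P.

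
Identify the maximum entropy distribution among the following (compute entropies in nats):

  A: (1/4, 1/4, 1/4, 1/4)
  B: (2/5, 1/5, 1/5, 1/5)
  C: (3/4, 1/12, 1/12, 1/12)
A

For a discrete distribution over n outcomes, entropy is maximized by the uniform distribution.

Computing entropies:
H(A) = 1.3863 nats
H(B) = 1.3322 nats
H(C) = 0.8370 nats

The uniform distribution (where all probabilities equal 1/4) achieves the maximum entropy of log_e(4) = 1.3863 nats.

Distribution A has the highest entropy.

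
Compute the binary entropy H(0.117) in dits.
0.1567 dits

The binary entropy function is:
H(p) = -p log(p) - (1-p) log(1-p)

H(0.117) = -0.117 × log_10(0.117) - 0.883 × log_10(0.883)
H(0.117) = 0.1567 dits

Note: Binary entropy is maximized at p=0.5 (H=1 bit) and minimized at p=0 or p=1 (H=0).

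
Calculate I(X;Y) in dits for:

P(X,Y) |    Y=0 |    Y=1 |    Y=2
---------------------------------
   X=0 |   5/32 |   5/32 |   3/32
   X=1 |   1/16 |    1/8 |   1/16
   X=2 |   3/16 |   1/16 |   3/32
0.0181 dits

Mutual information: I(X;Y) = H(X) + H(Y) - H(X,Y)

Marginals:
P(X) = (13/32, 1/4, 11/32), H(X) = 0.4689 dits
P(Y) = (13/32, 11/32, 1/4), H(Y) = 0.4689 dits

Joint entropy: H(X,Y) = 0.9197 dits

I(X;Y) = 0.4689 + 0.4689 - 0.9197 = 0.0181 dits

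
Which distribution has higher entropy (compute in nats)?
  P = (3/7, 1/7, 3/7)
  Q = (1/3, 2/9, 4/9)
Q

Computing entropies in nats:
H(P) = 1.0042
H(Q) = 1.0609

Distribution Q has higher entropy.

Intuition: The distribution closer to uniform (more spread out) has higher entropy.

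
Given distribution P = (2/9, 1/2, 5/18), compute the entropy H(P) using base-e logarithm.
1.0366 nats

Shannon entropy is H(X) = -Σ p(x) log p(x).

For P = (2/9, 1/2, 5/18):
H = -2/9 × log_e(2/9) -1/2 × log_e(1/2) -5/18 × log_e(5/18)
H = 1.0366 nats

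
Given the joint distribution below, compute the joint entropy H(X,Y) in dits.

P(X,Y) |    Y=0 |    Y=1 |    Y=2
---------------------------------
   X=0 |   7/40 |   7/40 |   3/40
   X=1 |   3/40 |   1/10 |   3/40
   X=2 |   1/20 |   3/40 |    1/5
0.9073 dits

Joint entropy is H(X,Y) = -Σ_{x,y} p(x,y) log p(x,y).

Summing over all non-zero entries:
H(X,Y) = -[7/40·log_10(7/40) + 7/40·log_10(7/40) + 3/40·log_10(3/40) + 3/40·log_10(3/40) + 1/10·log_10(1/10) + 3/40·log_10(3/40) + 1/20·log_10(1/20) + 3/40·log_10(3/40) + 1/5·log_10(1/5)]
H(X,Y) = 0.9073 dits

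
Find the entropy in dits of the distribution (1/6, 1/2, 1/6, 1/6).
0.5396 dits

Shannon entropy is H(X) = -Σ p(x) log p(x).

For P = (1/6, 1/2, 1/6, 1/6):
H = -1/6 × log_10(1/6) -1/2 × log_10(1/2) -1/6 × log_10(1/6) -1/6 × log_10(1/6)
H = 0.5396 dits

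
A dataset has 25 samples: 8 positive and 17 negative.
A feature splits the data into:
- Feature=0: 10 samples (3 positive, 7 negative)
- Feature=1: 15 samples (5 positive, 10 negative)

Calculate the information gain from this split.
0.0009 bits

Information Gain = H(Y) - H(Y|Feature)

Before split:
P(positive) = 8/25 = 0.3200
H(Y) = 0.9044 bits

After split:
Feature=0: H = 0.8813 bits (weight = 10/25)
Feature=1: H = 0.9183 bits (weight = 15/25)
H(Y|Feature) = (10/25)×0.8813 + (15/25)×0.9183 = 0.9035 bits

Information Gain = 0.9044 - 0.9035 = 0.0009 bits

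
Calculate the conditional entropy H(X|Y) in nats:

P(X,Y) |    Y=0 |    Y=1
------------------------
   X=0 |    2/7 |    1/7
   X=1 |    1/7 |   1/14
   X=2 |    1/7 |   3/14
1.0276 nats

Using the chain rule: H(X|Y) = H(X,Y) - H(Y)

First, compute H(X,Y) = 1.7105 nats

Marginal P(Y) = (4/7, 3/7)
H(Y) = 0.6829 nats

H(X|Y) = H(X,Y) - H(Y) = 1.7105 - 0.6829 = 1.0276 nats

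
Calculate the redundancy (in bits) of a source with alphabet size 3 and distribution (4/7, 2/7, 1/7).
0.2062 bits

Redundancy measures how far a source is from maximum entropy:
R = H_max - H(X)

Maximum entropy for 3 symbols: H_max = log_2(3) = 1.5850 bits
Actual entropy: H(X) = 1.3788 bits
Redundancy: R = 1.5850 - 1.3788 = 0.2062 bits

This redundancy represents potential for compression: the source could be compressed by 0.2062 bits per symbol.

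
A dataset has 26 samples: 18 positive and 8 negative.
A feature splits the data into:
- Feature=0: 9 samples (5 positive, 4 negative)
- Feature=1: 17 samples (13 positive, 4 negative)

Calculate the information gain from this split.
0.0328 bits

Information Gain = H(Y) - H(Y|Feature)

Before split:
P(positive) = 18/26 = 0.6923
H(Y) = 0.8905 bits

After split:
Feature=0: H = 0.9911 bits (weight = 9/26)
Feature=1: H = 0.7871 bits (weight = 17/26)
H(Y|Feature) = (9/26)×0.9911 + (17/26)×0.7871 = 0.8577 bits

Information Gain = 0.8905 - 0.8577 = 0.0328 bits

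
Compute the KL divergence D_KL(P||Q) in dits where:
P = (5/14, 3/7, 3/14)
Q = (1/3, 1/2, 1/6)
0.0054 dits

KL divergence: D_KL(P||Q) = Σ p(x) log(p(x)/q(x))

Computing term by term:
  x=0: 5/14 × log_10[(5/14)/(1/3)] = 5/14 × 0.0300 = 0.0107
  x=1: 3/7 × log_10[(3/7)/(1/2)] = 3/7 × -0.0669 = -0.0287
  x=2: 3/14 × log_10[(3/14)/(1/6)] = 3/14 × 0.1091 = 0.0234

D_KL(P||Q) = 0.0054 dits

Note: KL divergence is always non-negative and equals 0 iff P = Q.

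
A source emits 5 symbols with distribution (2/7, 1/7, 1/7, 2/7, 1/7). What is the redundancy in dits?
0.0259 dits

Redundancy measures how far a source is from maximum entropy:
R = H_max - H(X)

Maximum entropy for 5 symbols: H_max = log_10(5) = 0.6990 dits
Actual entropy: H(X) = 0.6731 dits
Redundancy: R = 0.6990 - 0.6731 = 0.0259 dits

This redundancy represents potential for compression: the source could be compressed by 0.0259 dits per symbol.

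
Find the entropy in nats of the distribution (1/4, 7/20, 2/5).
1.0805 nats

Shannon entropy is H(X) = -Σ p(x) log p(x).

For P = (1/4, 7/20, 2/5):
H = -1/4 × log_e(1/4) -7/20 × log_e(7/20) -2/5 × log_e(2/5)
H = 1.0805 nats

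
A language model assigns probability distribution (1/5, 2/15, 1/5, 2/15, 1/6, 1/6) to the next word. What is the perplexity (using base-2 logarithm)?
5.9200

Perplexity is 2^H (or exp(H) for natural log).

First, H = -Σ p log p = 2.5656 bits
Perplexity = 2^2.5656 = 5.9200

Interpretation: The model's uncertainty is equivalent to choosing uniformly among 5.9 options.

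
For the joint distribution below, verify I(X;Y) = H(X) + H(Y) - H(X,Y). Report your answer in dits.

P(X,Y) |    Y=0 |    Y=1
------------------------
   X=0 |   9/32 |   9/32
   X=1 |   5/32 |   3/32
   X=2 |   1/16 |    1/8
I(X;Y) = 0.0080 dits

Mutual information has multiple equivalent forms:
- I(X;Y) = H(X) - H(X|Y)
- I(X;Y) = H(Y) - H(Y|X)
- I(X;Y) = H(X) + H(Y) - H(X,Y)

Computing all quantities:
H(X) = 0.4274, H(Y) = 0.3010, H(X,Y) = 0.7204
H(X|Y) = 0.4193, H(Y|X) = 0.2930

Verification:
H(X) - H(X|Y) = 0.4274 - 0.4193 = 0.0080
H(Y) - H(Y|X) = 0.3010 - 0.2930 = 0.0080
H(X) + H(Y) - H(X,Y) = 0.4274 + 0.3010 - 0.7204 = 0.0080

All forms give I(X;Y) = 0.0080 dits. ✓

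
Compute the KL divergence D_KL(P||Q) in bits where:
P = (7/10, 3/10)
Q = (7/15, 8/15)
0.1605 bits

KL divergence: D_KL(P||Q) = Σ p(x) log(p(x)/q(x))

Computing term by term:
  x=0: 7/10 × log_2[(7/10)/(7/15)] = 7/10 × 0.5850 = 0.4095
  x=1: 3/10 × log_2[(3/10)/(8/15)] = 3/10 × -0.8301 = -0.2490

D_KL(P||Q) = 0.1605 bits

Note: KL divergence is always non-negative and equals 0 iff P = Q.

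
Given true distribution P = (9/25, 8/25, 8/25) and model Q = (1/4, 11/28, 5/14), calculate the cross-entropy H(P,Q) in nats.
1.1275 nats

Cross-entropy: H(P,Q) = -Σ p(x) log q(x)

Alternatively: H(P,Q) = H(P) + D_KL(P||Q)
H(P) = 1.0970 nats
D_KL(P||Q) = 0.0305 nats

H(P,Q) = 1.0970 + 0.0305 = 1.1275 nats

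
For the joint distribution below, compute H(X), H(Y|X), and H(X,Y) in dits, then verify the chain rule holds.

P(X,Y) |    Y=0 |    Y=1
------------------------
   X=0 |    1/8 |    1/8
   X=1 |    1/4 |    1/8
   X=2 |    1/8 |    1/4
H(X,Y) = 0.7526, H(X) = 0.4700, H(Y|X) = 0.2826 (all in dits)

Chain rule: H(X,Y) = H(X) + H(Y|X)

Left side — joint entropy directly:
H(X,Y) = -Σ p(x,y) log p(x,y) = 0.7526 dits

Right side — compute H(Y|X) from the conditional distributions:
P(X) = (1/4, 3/8, 3/8), so H(X) = 0.4700 dits
H(Y|X) = Σ_x P(X=x) · H(Y|X=x):
  P(Y|X=0) = (1/2, 1/2), H(Y|X=0) = 0.3010, weight P(X=0) = 1/4
  P(Y|X=1) = (2/3, 1/3), H(Y|X=1) = 0.2764, weight P(X=1) = 3/8
  P(Y|X=2) = (1/3, 2/3), H(Y|X=2) = 0.2764, weight P(X=2) = 3/8
H(Y|X) = 0.2826 dits

H(X) + H(Y|X) = 0.4700 + 0.2826 = 0.7526 dits

Both sides equal 0.7526 dits. ✓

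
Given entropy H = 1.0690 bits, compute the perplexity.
2.0980

Perplexity is 2^H (or exp(H) for natural log).

H = 1.0690 bits
Perplexity = 2^1.0690 = 2.0980

Interpretation: The model's uncertainty is equivalent to choosing uniformly among 2.1 options.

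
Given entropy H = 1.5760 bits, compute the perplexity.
2.9814

Perplexity is 2^H (or exp(H) for natural log).

H = 1.5760 bits
Perplexity = 2^1.5760 = 2.9814

Interpretation: The model's uncertainty is equivalent to choosing uniformly among 3.0 options.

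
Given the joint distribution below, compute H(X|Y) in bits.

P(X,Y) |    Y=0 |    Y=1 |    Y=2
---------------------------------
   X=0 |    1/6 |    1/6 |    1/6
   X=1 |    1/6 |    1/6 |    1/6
1.0000 bits

Using the chain rule: H(X|Y) = H(X,Y) - H(Y)

First, compute H(X,Y) = 2.5850 bits

Marginal P(Y) = (1/3, 1/3, 1/3)
H(Y) = 1.5850 bits

H(X|Y) = H(X,Y) - H(Y) = 2.5850 - 1.5850 = 1.0000 bits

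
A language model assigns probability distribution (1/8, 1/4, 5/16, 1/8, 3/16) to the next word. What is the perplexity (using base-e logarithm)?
4.6823

Perplexity is e^H (or exp(H) for natural log).

First, H = -Σ p log p = 1.5438 nats
Perplexity = e^1.5438 = 4.6823

Interpretation: The model's uncertainty is equivalent to choosing uniformly among 4.7 options.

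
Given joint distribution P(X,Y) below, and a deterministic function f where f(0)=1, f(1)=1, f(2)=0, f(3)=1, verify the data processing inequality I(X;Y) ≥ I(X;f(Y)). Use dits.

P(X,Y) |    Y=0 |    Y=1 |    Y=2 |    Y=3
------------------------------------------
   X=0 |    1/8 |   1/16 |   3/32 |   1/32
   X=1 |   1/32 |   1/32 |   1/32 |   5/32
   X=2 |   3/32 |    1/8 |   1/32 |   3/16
I(X;Y) = 0.0548, I(X;f(Y)) = 0.0155, inequality holds: 0.0548 ≥ 0.0155

Data Processing Inequality: For any Markov chain X → Y → Z, we have I(X;Y) ≥ I(X;Z).

Here Z = f(Y) is a deterministic function of Y, forming X → Y → Z.

Original I(X;Y) = 0.0548 dits

After applying f:
P(X,Z) where Z=f(Y):
- P(X,Z=0) = P(X,Y=2)
- P(X,Z=1) = P(X,Y=0) + P(X,Y=1) + P(X,Y=3)

I(X;Z) = I(X;f(Y)) = 0.0155 dits

Verification: 0.0548 ≥ 0.0155 ✓

Information cannot be created by processing; the function f can only lose information about X.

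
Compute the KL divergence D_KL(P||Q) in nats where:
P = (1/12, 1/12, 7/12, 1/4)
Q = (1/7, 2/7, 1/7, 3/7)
0.5384 nats

KL divergence: D_KL(P||Q) = Σ p(x) log(p(x)/q(x))

Computing term by term:
  x=0: 1/12 × log_e[(1/12)/(1/7)] = 1/12 × -0.5390 = -0.0449
  x=1: 1/12 × log_e[(1/12)/(2/7)] = 1/12 × -1.2321 = -0.1027
  x=2: 7/12 × log_e[(7/12)/(1/7)] = 7/12 × 1.4069 = 0.8207
  x=3: 1/4 × log_e[(1/4)/(3/7)] = 1/4 × -0.5390 = -0.1347

D_KL(P||Q) = 0.5384 nats

Note: KL divergence is always non-negative and equals 0 iff P = Q.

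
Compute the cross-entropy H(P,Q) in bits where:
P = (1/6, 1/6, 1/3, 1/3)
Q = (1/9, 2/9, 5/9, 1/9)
2.2293 bits

Cross-entropy: H(P,Q) = -Σ p(x) log q(x)

Alternatively: H(P,Q) = H(P) + D_KL(P||Q)
H(P) = 1.9183 bits
D_KL(P||Q) = 0.3110 bits

H(P,Q) = 1.9183 + 0.3110 = 2.2293 bits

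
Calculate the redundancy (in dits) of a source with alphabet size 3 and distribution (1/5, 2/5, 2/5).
0.0190 dits

Redundancy measures how far a source is from maximum entropy:
R = H_max - H(X)

Maximum entropy for 3 symbols: H_max = log_10(3) = 0.4771 dits
Actual entropy: H(X) = 0.4581 dits
Redundancy: R = 0.4771 - 0.4581 = 0.0190 dits

This redundancy represents potential for compression: the source could be compressed by 0.0190 dits per symbol.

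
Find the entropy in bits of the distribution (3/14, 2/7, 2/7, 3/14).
1.9852 bits

Shannon entropy is H(X) = -Σ p(x) log p(x).

For P = (3/14, 2/7, 2/7, 3/14):
H = -3/14 × log_2(3/14) -2/7 × log_2(2/7) -2/7 × log_2(2/7) -3/14 × log_2(3/14)
H = 1.9852 bits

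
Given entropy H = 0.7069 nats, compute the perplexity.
2.0277

Perplexity is e^H (or exp(H) for natural log).

H = 0.7069 nats
Perplexity = e^0.7069 = 2.0277

Interpretation: The model's uncertainty is equivalent to choosing uniformly among 2.0 options.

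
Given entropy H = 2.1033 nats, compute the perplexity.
8.1932

Perplexity is e^H (or exp(H) for natural log).

H = 2.1033 nats
Perplexity = e^2.1033 = 8.1932

Interpretation: The model's uncertainty is equivalent to choosing uniformly among 8.2 options.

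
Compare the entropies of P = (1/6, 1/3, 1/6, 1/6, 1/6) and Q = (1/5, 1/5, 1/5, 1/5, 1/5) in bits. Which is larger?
Q

Computing entropies in bits:
H(P) = 2.2516
H(Q) = 2.3219

Distribution Q has higher entropy.

Intuition: The distribution closer to uniform (more spread out) has higher entropy.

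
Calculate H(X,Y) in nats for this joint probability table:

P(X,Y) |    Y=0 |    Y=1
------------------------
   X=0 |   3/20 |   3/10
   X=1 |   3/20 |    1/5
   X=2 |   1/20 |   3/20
1.6866 nats

Joint entropy is H(X,Y) = -Σ_{x,y} p(x,y) log p(x,y).

Summing over all non-zero entries:
H(X,Y) = -[3/20·log_e(3/20) + 3/10·log_e(3/10) + 3/20·log_e(3/20) + 1/5·log_e(1/5) + 1/20·log_e(1/20) + 3/20·log_e(3/20)]
H(X,Y) = 1.6866 nats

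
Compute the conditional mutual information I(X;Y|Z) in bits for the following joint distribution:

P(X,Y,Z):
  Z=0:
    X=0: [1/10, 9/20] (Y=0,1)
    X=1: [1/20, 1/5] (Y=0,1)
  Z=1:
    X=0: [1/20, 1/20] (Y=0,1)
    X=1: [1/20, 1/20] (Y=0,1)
0.0003 bits

Conditional mutual information: I(X;Y|Z) = H(X|Z) + H(Y|Z) - H(X,Y|Z)

H(Z) = 0.7219
H(X,Z) = 1.6388 → H(X|Z) = 0.9168
H(Y,Z) = 1.4789 → H(Y|Z) = 0.7570
H(X,Y,Z) = 2.3955 → H(X,Y|Z) = 1.6735

I(X;Y|Z) = 0.9168 + 0.7570 - 1.6735 = 0.0003 bits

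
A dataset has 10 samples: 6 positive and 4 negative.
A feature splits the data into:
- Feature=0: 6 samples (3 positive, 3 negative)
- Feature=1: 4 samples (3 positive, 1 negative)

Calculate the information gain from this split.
0.0464 bits

Information Gain = H(Y) - H(Y|Feature)

Before split:
P(positive) = 6/10 = 0.6000
H(Y) = 0.9710 bits

After split:
Feature=0: H = 1.0000 bits (weight = 6/10)
Feature=1: H = 0.8113 bits (weight = 4/10)
H(Y|Feature) = (6/10)×1.0000 + (4/10)×0.8113 = 0.9245 bits

Information Gain = 0.9710 - 0.9245 = 0.0464 bits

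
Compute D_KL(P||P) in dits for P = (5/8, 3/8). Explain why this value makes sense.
0.0000 dits

KL divergence satisfies the Gibbs inequality: D_KL(P||Q) ≥ 0 for all distributions P, Q.

D_KL(P||Q) = Σ p(x) log(p(x)/q(x))
Each term is p(x) × log_10(p(x)/p(x)) = p(x) × log_10(1) = 0, so the sum is 0.
D_KL(P||Q) = 0.0000 dits

When P = Q, the KL divergence is exactly 0, as there is no 'divergence' between identical distributions.

This non-negativity is a fundamental property: relative entropy cannot be negative because it measures how different Q is from P.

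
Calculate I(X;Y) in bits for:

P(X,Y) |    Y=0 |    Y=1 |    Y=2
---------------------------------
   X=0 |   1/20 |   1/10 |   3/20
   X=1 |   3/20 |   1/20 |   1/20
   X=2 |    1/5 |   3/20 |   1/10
0.1017 bits

Mutual information: I(X;Y) = H(X) + H(Y) - H(X,Y)

Marginals:
P(X) = (3/10, 1/4, 9/20), H(X) = 1.5395 bits
P(Y) = (2/5, 3/10, 3/10), H(Y) = 1.5710 bits

Joint entropy: H(X,Y) = 3.0087 bits

I(X;Y) = 1.5395 + 1.5710 - 3.0087 = 0.1017 bits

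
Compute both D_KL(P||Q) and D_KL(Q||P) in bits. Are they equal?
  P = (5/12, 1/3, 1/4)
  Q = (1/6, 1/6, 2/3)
D_KL(P||Q) = 0.5304, D_KL(Q||P) = 0.5564

KL divergence is not symmetric: D_KL(P||Q) ≠ D_KL(Q||P) in general.

D_KL(P||Q) = 0.5304 bits
D_KL(Q||P) = 0.5564 bits

No, they are not equal!

This asymmetry is why KL divergence is not a true distance metric.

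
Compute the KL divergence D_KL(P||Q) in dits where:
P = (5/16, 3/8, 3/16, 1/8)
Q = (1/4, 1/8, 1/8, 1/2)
0.1670 dits

KL divergence: D_KL(P||Q) = Σ p(x) log(p(x)/q(x))

Computing term by term:
  x=0: 5/16 × log_10[(5/16)/(1/4)] = 5/16 × 0.0969 = 0.0303
  x=1: 3/8 × log_10[(3/8)/(1/8)] = 3/8 × 0.4771 = 0.1789
  x=2: 3/16 × log_10[(3/16)/(1/8)] = 3/16 × 0.1761 = 0.0330
  x=3: 1/8 × log_10[(1/8)/(1/2)] = 1/8 × -0.6021 = -0.0753

D_KL(P||Q) = 0.1670 dits

Note: KL divergence is always non-negative and equals 0 iff P = Q.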